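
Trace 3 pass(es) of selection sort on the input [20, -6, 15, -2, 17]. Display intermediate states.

Pass 1: Select minimum -6 at index 1, swap -> [-6, 20, 15, -2, 17]
Pass 2: Select minimum -2 at index 3, swap -> [-6, -2, 15, 20, 17]
Pass 3: Select minimum 15 at index 2, swap -> [-6, -2, 15, 20, 17]


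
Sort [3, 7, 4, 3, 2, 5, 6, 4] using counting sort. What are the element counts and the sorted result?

Count array: [0, 0, 1, 2, 2, 1, 1, 1]
(count[i] = number of elements equal to i)
Cumulative count: [0, 0, 1, 3, 5, 6, 7, 8]
Sorted: [2, 3, 3, 4, 4, 5, 6, 7]


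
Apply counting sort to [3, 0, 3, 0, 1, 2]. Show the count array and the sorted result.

Count array: [2, 1, 1, 2]
(count[i] = number of elements equal to i)
Cumulative count: [2, 3, 4, 6]
Sorted: [0, 0, 1, 2, 3, 3]


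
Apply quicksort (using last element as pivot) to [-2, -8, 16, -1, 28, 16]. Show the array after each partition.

Partition 1: pivot=16 at index 4 -> [-2, -8, 16, -1, 16, 28]
Partition 2: pivot=-1 at index 2 -> [-2, -8, -1, 16, 16, 28]
Partition 3: pivot=-8 at index 0 -> [-8, -2, -1, 16, 16, 28]


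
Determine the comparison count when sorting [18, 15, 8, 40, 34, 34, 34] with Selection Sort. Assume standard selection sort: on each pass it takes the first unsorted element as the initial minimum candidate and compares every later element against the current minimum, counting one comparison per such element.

Pass 1: scan indices 1..6 for the minimum = 6 comparison(s); min is 8, place at index 0 -> [8, 15, 18, 40, 34, 34, 34]
Pass 2: scan indices 2..6 for the minimum = 5 comparison(s); min is 15, place at index 1 -> [8, 15, 18, 40, 34, 34, 34]
Pass 3: scan indices 3..6 for the minimum = 4 comparison(s); min is 18, place at index 2 -> [8, 15, 18, 40, 34, 34, 34]
Pass 4: scan indices 4..6 for the minimum = 3 comparison(s); min is 34, place at index 3 -> [8, 15, 18, 34, 40, 34, 34]
Pass 5: scan indices 5..6 for the minimum = 2 comparison(s); min is 34, place at index 4 -> [8, 15, 18, 34, 34, 40, 34]
Pass 6: scan indices 6..6 for the minimum = 1 comparison(s); min is 34, place at index 5 -> [8, 15, 18, 34, 34, 34, 40]
Selection sort always scans the whole unsorted suffix, so the count is (n-1) + (n-2) + ... + 1 = n(n-1)/2 = 7*6/2 = 21 regardless of the input order.
Total comparisons: 6 + 5 + 4 + 3 + 2 + 1 = 21


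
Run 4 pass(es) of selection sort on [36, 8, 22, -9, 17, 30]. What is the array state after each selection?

Pass 1: Select minimum -9 at index 3, swap -> [-9, 8, 22, 36, 17, 30]
Pass 2: Select minimum 8 at index 1, swap -> [-9, 8, 22, 36, 17, 30]
Pass 3: Select minimum 17 at index 4, swap -> [-9, 8, 17, 36, 22, 30]
Pass 4: Select minimum 22 at index 4, swap -> [-9, 8, 17, 22, 36, 30]


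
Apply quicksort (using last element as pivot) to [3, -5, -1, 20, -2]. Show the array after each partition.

Partition 1: pivot=-2 at index 1 -> [-5, -2, -1, 20, 3]
Partition 2: pivot=3 at index 3 -> [-5, -2, -1, 3, 20]


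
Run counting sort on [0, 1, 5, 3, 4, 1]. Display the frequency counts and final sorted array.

Count array: [1, 2, 0, 1, 1, 1]
(count[i] = number of elements equal to i)
Cumulative count: [1, 3, 3, 4, 5, 6]
Sorted: [0, 1, 1, 3, 4, 5]


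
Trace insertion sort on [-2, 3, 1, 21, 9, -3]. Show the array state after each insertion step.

First element -2 is already 'sorted'
Insert 3: shifted 0 elements -> [-2, 3, 1, 21, 9, -3]
Insert 1: shifted 1 elements -> [-2, 1, 3, 21, 9, -3]
Insert 21: shifted 0 elements -> [-2, 1, 3, 21, 9, -3]
Insert 9: shifted 1 elements -> [-2, 1, 3, 9, 21, -3]
Insert -3: shifted 5 elements -> [-3, -2, 1, 3, 9, 21]


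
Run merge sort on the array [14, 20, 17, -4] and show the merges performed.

Divide and conquer:
  Merge [14] + [20] -> [14, 20]
  Merge [17] + [-4] -> [-4, 17]
  Merge [14, 20] + [-4, 17] -> [-4, 14, 17, 20]


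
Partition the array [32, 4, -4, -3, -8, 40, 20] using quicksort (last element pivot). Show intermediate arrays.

Partition 1: pivot=20 at index 4 -> [4, -4, -3, -8, 20, 40, 32]
Partition 2: pivot=-8 at index 0 -> [-8, -4, -3, 4, 20, 40, 32]
Partition 3: pivot=4 at index 3 -> [-8, -4, -3, 4, 20, 40, 32]
Partition 4: pivot=-3 at index 2 -> [-8, -4, -3, 4, 20, 40, 32]
Partition 5: pivot=32 at index 5 -> [-8, -4, -3, 4, 20, 32, 40]


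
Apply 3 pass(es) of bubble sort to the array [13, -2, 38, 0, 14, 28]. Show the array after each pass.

After pass 1: [-2, 13, 0, 14, 28, 38] (4 swaps)
After pass 2: [-2, 0, 13, 14, 28, 38] (1 swaps)
After pass 3: [-2, 0, 13, 14, 28, 38] (0 swaps)
Total swaps: 5


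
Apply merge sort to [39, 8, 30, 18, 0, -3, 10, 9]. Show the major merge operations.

Divide and conquer:
  Merge [39] + [8] -> [8, 39]
  Merge [30] + [18] -> [18, 30]
  Merge [8, 39] + [18, 30] -> [8, 18, 30, 39]
  Merge [0] + [-3] -> [-3, 0]
  Merge [10] + [9] -> [9, 10]
  Merge [-3, 0] + [9, 10] -> [-3, 0, 9, 10]
  Merge [8, 18, 30, 39] + [-3, 0, 9, 10] -> [-3, 0, 8, 9, 10, 18, 30, 39]


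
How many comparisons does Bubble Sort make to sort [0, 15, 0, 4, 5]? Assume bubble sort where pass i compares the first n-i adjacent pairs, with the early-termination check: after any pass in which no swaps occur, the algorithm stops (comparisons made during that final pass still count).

Pass 1: compare adjacent pairs (0,1)..(3,4) = 4 comparison(s), 3 swap(s) -> [0, 0, 4, 5, 15]
Pass 2: compare adjacent pairs (0,1)..(2,3) = 3 comparison(s), 0 swap(s) -> [0, 0, 4, 5, 15]
No swaps in this pass, so bubble sort stops here.
Total comparisons: 4 + 3 = 7


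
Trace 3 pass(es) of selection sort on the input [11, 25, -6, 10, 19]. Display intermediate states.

Pass 1: Select minimum -6 at index 2, swap -> [-6, 25, 11, 10, 19]
Pass 2: Select minimum 10 at index 3, swap -> [-6, 10, 11, 25, 19]
Pass 3: Select minimum 11 at index 2, swap -> [-6, 10, 11, 25, 19]


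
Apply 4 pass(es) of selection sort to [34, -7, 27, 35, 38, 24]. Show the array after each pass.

Pass 1: Select minimum -7 at index 1, swap -> [-7, 34, 27, 35, 38, 24]
Pass 2: Select minimum 24 at index 5, swap -> [-7, 24, 27, 35, 38, 34]
Pass 3: Select minimum 27 at index 2, swap -> [-7, 24, 27, 35, 38, 34]
Pass 4: Select minimum 34 at index 5, swap -> [-7, 24, 27, 34, 38, 35]


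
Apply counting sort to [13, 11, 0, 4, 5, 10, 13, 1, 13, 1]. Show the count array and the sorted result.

Count array: [1, 2, 0, 0, 1, 1, 0, 0, 0, 0, 1, 1, 0, 3]
(count[i] = number of elements equal to i)
Cumulative count: [1, 3, 3, 3, 4, 5, 5, 5, 5, 5, 6, 7, 7, 10]
Sorted: [0, 1, 1, 4, 5, 10, 11, 13, 13, 13]


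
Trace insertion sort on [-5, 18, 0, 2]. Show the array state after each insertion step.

First element -5 is already 'sorted'
Insert 18: shifted 0 elements -> [-5, 18, 0, 2]
Insert 0: shifted 1 elements -> [-5, 0, 18, 2]
Insert 2: shifted 1 elements -> [-5, 0, 2, 18]


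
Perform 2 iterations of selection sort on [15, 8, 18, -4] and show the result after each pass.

Pass 1: Select minimum -4 at index 3, swap -> [-4, 8, 18, 15]
Pass 2: Select minimum 8 at index 1, swap -> [-4, 8, 18, 15]


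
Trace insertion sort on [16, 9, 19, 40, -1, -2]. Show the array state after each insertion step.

First element 16 is already 'sorted'
Insert 9: shifted 1 elements -> [9, 16, 19, 40, -1, -2]
Insert 19: shifted 0 elements -> [9, 16, 19, 40, -1, -2]
Insert 40: shifted 0 elements -> [9, 16, 19, 40, -1, -2]
Insert -1: shifted 4 elements -> [-1, 9, 16, 19, 40, -2]
Insert -2: shifted 5 elements -> [-2, -1, 9, 16, 19, 40]


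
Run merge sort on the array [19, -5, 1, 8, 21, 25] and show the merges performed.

Divide and conquer:
  Merge [-5] + [1] -> [-5, 1]
  Merge [19] + [-5, 1] -> [-5, 1, 19]
  Merge [21] + [25] -> [21, 25]
  Merge [8] + [21, 25] -> [8, 21, 25]
  Merge [-5, 1, 19] + [8, 21, 25] -> [-5, 1, 8, 19, 21, 25]


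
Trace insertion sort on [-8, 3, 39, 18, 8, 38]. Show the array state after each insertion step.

First element -8 is already 'sorted'
Insert 3: shifted 0 elements -> [-8, 3, 39, 18, 8, 38]
Insert 39: shifted 0 elements -> [-8, 3, 39, 18, 8, 38]
Insert 18: shifted 1 elements -> [-8, 3, 18, 39, 8, 38]
Insert 8: shifted 2 elements -> [-8, 3, 8, 18, 39, 38]
Insert 38: shifted 1 elements -> [-8, 3, 8, 18, 38, 39]


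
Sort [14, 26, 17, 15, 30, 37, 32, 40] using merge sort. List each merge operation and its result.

Divide and conquer:
  Merge [14] + [26] -> [14, 26]
  Merge [17] + [15] -> [15, 17]
  Merge [14, 26] + [15, 17] -> [14, 15, 17, 26]
  Merge [30] + [37] -> [30, 37]
  Merge [32] + [40] -> [32, 40]
  Merge [30, 37] + [32, 40] -> [30, 32, 37, 40]
  Merge [14, 15, 17, 26] + [30, 32, 37, 40] -> [14, 15, 17, 26, 30, 32, 37, 40]


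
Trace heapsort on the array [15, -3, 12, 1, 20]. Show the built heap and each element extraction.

Build heap: [20, 15, 12, 1, -3]
Extract 20: [15, 1, 12, -3, 20]
Extract 15: [12, 1, -3, 15, 20]
Extract 12: [1, -3, 12, 15, 20]
Extract 1: [-3, 1, 12, 15, 20]


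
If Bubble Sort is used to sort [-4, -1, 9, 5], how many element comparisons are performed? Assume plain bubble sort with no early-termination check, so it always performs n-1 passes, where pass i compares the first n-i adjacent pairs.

Pass 1: compare adjacent pairs (0,1)..(2,3) = 3 comparison(s), 1 swap(s) -> [-4, -1, 5, 9]
Pass 2: compare adjacent pairs (0,1)..(1,2) = 2 comparison(s), 0 swap(s) -> [-4, -1, 5, 9]
Pass 3: compare adjacent pairs (0,1)..(0,1) = 1 comparison(s), 0 swap(s) -> [-4, -1, 5, 9]
Total comparisons: 3 + 2 + 1 = 6


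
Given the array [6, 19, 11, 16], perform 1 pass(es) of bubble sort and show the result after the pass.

After pass 1: [6, 11, 16, 19] (2 swaps)
Total swaps: 2


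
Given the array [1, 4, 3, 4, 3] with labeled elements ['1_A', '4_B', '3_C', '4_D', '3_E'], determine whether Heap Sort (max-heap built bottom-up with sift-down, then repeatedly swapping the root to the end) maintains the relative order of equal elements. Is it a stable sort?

Trace Heap Sort on the labeled array (the key is the number; the letter only tracks identity):
  Build max-heap: [4_B, 4_D, 3_C, 1_A, 3_E]
  Swap root 4_B to index 4, re-heapify first 4 -> [4_D, 3_E, 3_C, 1_A, 4_B]
  Swap root 4_D to index 3, re-heapify first 3 -> [3_E, 1_A, 3_C, 4_D, 4_B]
  Swap root 3_E to index 2, re-heapify first 2 -> [3_C, 1_A, 3_E, 4_D, 4_B]
  Swap root 3_C to index 1, re-heapify first 1 -> [1_A, 3_C, 3_E, 4_D, 4_B]
Final order: [1_A, 3_C, 3_E, 4_D, 4_B]
Equal keys:
  value 3: originally 3_C, 3_E; after sorting 3_C, 3_E -> order preserved
  value 4: originally 4_B, 4_D; after sorting 4_D, 4_B -> order changed
Equal keys were reordered, so Heap Sort is not stable: heap construction and root-to-end swaps move elements without regard to the original order of equal keys. (One such input is enough; an unstable sort may happen to preserve order on other inputs, but it gives no guarantee.)
Answer: Not stable


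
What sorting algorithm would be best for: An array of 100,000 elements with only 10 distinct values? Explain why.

Best choice: 3-way quicksort or Counting sort
Reason: 3-way (Dutch national flag) partitioning groups every copy of the pivot together, so with only d=10 distinct keys quicksort finishes in O(n log d) expected time, which is effectively linear; counting sort runs in O(n + k) where k is the size of the key range (not the number of distinct values), so it is linear when the 10 values are integers drawn from a small known range


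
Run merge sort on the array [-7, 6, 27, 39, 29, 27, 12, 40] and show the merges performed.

Divide and conquer:
  Merge [-7] + [6] -> [-7, 6]
  Merge [27] + [39] -> [27, 39]
  Merge [-7, 6] + [27, 39] -> [-7, 6, 27, 39]
  Merge [29] + [27] -> [27, 29]
  Merge [12] + [40] -> [12, 40]
  Merge [27, 29] + [12, 40] -> [12, 27, 29, 40]
  Merge [-7, 6, 27, 39] + [12, 27, 29, 40] -> [-7, 6, 12, 27, 27, 29, 39, 40]


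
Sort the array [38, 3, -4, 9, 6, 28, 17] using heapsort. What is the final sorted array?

Build heap: [38, 9, 28, 3, 6, -4, 17]
Extract 38: [28, 9, 17, 3, 6, -4, 38]
Extract 28: [17, 9, -4, 3, 6, 28, 38]
Extract 17: [9, 6, -4, 3, 17, 28, 38]
Extract 9: [6, 3, -4, 9, 17, 28, 38]
Extract 6: [3, -4, 6, 9, 17, 28, 38]
Extract 3: [-4, 3, 6, 9, 17, 28, 38]


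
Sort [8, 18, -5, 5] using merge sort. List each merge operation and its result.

Divide and conquer:
  Merge [8] + [18] -> [8, 18]
  Merge [-5] + [5] -> [-5, 5]
  Merge [8, 18] + [-5, 5] -> [-5, 5, 8, 18]


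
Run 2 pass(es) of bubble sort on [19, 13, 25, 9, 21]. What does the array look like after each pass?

After pass 1: [13, 19, 9, 21, 25] (3 swaps)
After pass 2: [13, 9, 19, 21, 25] (1 swaps)
Total swaps: 4


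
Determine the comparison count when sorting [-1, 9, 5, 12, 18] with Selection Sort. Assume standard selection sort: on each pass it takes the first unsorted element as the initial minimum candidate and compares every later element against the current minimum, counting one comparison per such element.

Pass 1: scan indices 1..4 for the minimum = 4 comparison(s); min is -1, place at index 0 -> [-1, 9, 5, 12, 18]
Pass 2: scan indices 2..4 for the minimum = 3 comparison(s); min is 5, place at index 1 -> [-1, 5, 9, 12, 18]
Pass 3: scan indices 3..4 for the minimum = 2 comparison(s); min is 9, place at index 2 -> [-1, 5, 9, 12, 18]
Pass 4: scan indices 4..4 for the minimum = 1 comparison(s); min is 12, place at index 3 -> [-1, 5, 9, 12, 18]
Selection sort always scans the whole unsorted suffix, so the count is (n-1) + (n-2) + ... + 1 = n(n-1)/2 = 5*4/2 = 10 regardless of the input order.
Total comparisons: 4 + 3 + 2 + 1 = 10


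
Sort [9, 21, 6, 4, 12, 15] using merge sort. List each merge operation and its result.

Divide and conquer:
  Merge [21] + [6] -> [6, 21]
  Merge [9] + [6, 21] -> [6, 9, 21]
  Merge [12] + [15] -> [12, 15]
  Merge [4] + [12, 15] -> [4, 12, 15]
  Merge [6, 9, 21] + [4, 12, 15] -> [4, 6, 9, 12, 15, 21]


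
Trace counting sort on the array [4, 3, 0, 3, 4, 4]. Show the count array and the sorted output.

Count array: [1, 0, 0, 2, 3]
(count[i] = number of elements equal to i)
Cumulative count: [1, 1, 1, 3, 6]
Sorted: [0, 3, 3, 4, 4, 4]


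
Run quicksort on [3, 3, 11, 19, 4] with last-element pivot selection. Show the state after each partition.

Partition 1: pivot=4 at index 2 -> [3, 3, 4, 19, 11]
Partition 2: pivot=3 at index 1 -> [3, 3, 4, 19, 11]
Partition 3: pivot=11 at index 3 -> [3, 3, 4, 11, 19]


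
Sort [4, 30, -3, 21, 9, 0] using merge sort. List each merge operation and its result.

Divide and conquer:
  Merge [30] + [-3] -> [-3, 30]
  Merge [4] + [-3, 30] -> [-3, 4, 30]
  Merge [9] + [0] -> [0, 9]
  Merge [21] + [0, 9] -> [0, 9, 21]
  Merge [-3, 4, 30] + [0, 9, 21] -> [-3, 0, 4, 9, 21, 30]


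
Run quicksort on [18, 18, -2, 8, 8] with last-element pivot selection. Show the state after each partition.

Partition 1: pivot=8 at index 2 -> [-2, 8, 8, 18, 18]
Partition 2: pivot=8 at index 1 -> [-2, 8, 8, 18, 18]
Partition 3: pivot=18 at index 4 -> [-2, 8, 8, 18, 18]


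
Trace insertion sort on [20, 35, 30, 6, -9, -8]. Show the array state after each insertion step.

First element 20 is already 'sorted'
Insert 35: shifted 0 elements -> [20, 35, 30, 6, -9, -8]
Insert 30: shifted 1 elements -> [20, 30, 35, 6, -9, -8]
Insert 6: shifted 3 elements -> [6, 20, 30, 35, -9, -8]
Insert -9: shifted 4 elements -> [-9, 6, 20, 30, 35, -8]
Insert -8: shifted 4 elements -> [-9, -8, 6, 20, 30, 35]


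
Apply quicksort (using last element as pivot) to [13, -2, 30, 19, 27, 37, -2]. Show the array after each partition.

Partition 1: pivot=-2 at index 1 -> [-2, -2, 30, 19, 27, 37, 13]
Partition 2: pivot=13 at index 2 -> [-2, -2, 13, 19, 27, 37, 30]
Partition 3: pivot=30 at index 5 -> [-2, -2, 13, 19, 27, 30, 37]
Partition 4: pivot=27 at index 4 -> [-2, -2, 13, 19, 27, 30, 37]


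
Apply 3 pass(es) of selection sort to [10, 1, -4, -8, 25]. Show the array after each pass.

Pass 1: Select minimum -8 at index 3, swap -> [-8, 1, -4, 10, 25]
Pass 2: Select minimum -4 at index 2, swap -> [-8, -4, 1, 10, 25]
Pass 3: Select minimum 1 at index 2, swap -> [-8, -4, 1, 10, 25]


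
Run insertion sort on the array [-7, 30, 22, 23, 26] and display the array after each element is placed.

First element -7 is already 'sorted'
Insert 30: shifted 0 elements -> [-7, 30, 22, 23, 26]
Insert 22: shifted 1 elements -> [-7, 22, 30, 23, 26]
Insert 23: shifted 1 elements -> [-7, 22, 23, 30, 26]
Insert 26: shifted 1 elements -> [-7, 22, 23, 26, 30]


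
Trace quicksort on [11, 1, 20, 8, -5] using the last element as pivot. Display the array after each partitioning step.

Partition 1: pivot=-5 at index 0 -> [-5, 1, 20, 8, 11]
Partition 2: pivot=11 at index 3 -> [-5, 1, 8, 11, 20]
Partition 3: pivot=8 at index 2 -> [-5, 1, 8, 11, 20]


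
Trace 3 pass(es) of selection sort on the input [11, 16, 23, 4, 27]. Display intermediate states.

Pass 1: Select minimum 4 at index 3, swap -> [4, 16, 23, 11, 27]
Pass 2: Select minimum 11 at index 3, swap -> [4, 11, 23, 16, 27]
Pass 3: Select minimum 16 at index 3, swap -> [4, 11, 16, 23, 27]


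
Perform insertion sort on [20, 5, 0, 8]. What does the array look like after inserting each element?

First element 20 is already 'sorted'
Insert 5: shifted 1 elements -> [5, 20, 0, 8]
Insert 0: shifted 2 elements -> [0, 5, 20, 8]
Insert 8: shifted 1 elements -> [0, 5, 8, 20]


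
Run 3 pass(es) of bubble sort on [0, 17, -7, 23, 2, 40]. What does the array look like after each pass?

After pass 1: [0, -7, 17, 2, 23, 40] (2 swaps)
After pass 2: [-7, 0, 2, 17, 23, 40] (2 swaps)
After pass 3: [-7, 0, 2, 17, 23, 40] (0 swaps)
Total swaps: 4


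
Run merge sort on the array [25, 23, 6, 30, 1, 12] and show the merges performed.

Divide and conquer:
  Merge [23] + [6] -> [6, 23]
  Merge [25] + [6, 23] -> [6, 23, 25]
  Merge [1] + [12] -> [1, 12]
  Merge [30] + [1, 12] -> [1, 12, 30]
  Merge [6, 23, 25] + [1, 12, 30] -> [1, 6, 12, 23, 25, 30]


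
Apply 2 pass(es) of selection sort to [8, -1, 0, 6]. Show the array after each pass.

Pass 1: Select minimum -1 at index 1, swap -> [-1, 8, 0, 6]
Pass 2: Select minimum 0 at index 2, swap -> [-1, 0, 8, 6]


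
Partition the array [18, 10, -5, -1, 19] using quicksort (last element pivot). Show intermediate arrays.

Partition 1: pivot=19 at index 4 -> [18, 10, -5, -1, 19]
Partition 2: pivot=-1 at index 1 -> [-5, -1, 18, 10, 19]
Partition 3: pivot=10 at index 2 -> [-5, -1, 10, 18, 19]


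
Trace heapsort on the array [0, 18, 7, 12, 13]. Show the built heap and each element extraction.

Build heap: [18, 13, 7, 12, 0]
Extract 18: [13, 12, 7, 0, 18]
Extract 13: [12, 0, 7, 13, 18]
Extract 12: [7, 0, 12, 13, 18]
Extract 7: [0, 7, 12, 13, 18]


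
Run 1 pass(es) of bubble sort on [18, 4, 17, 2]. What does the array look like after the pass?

After pass 1: [4, 17, 2, 18] (3 swaps)
Total swaps: 3


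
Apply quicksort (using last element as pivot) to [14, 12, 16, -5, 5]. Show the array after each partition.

Partition 1: pivot=5 at index 1 -> [-5, 5, 16, 14, 12]
Partition 2: pivot=12 at index 2 -> [-5, 5, 12, 14, 16]
Partition 3: pivot=16 at index 4 -> [-5, 5, 12, 14, 16]


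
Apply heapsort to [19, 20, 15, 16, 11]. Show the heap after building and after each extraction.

Build heap: [20, 19, 15, 16, 11]
Extract 20: [19, 16, 15, 11, 20]
Extract 19: [16, 11, 15, 19, 20]
Extract 16: [15, 11, 16, 19, 20]
Extract 15: [11, 15, 16, 19, 20]


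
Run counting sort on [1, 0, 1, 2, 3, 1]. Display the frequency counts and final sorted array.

Count array: [1, 3, 1, 1]
(count[i] = number of elements equal to i)
Cumulative count: [1, 4, 5, 6]
Sorted: [0, 1, 1, 1, 2, 3]


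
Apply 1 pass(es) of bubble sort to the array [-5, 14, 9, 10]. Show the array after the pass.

After pass 1: [-5, 9, 10, 14] (2 swaps)
Total swaps: 2


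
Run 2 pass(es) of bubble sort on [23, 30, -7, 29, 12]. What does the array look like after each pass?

After pass 1: [23, -7, 29, 12, 30] (3 swaps)
After pass 2: [-7, 23, 12, 29, 30] (2 swaps)
Total swaps: 5


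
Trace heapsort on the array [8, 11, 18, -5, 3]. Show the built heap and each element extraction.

Build heap: [18, 11, 8, -5, 3]
Extract 18: [11, 3, 8, -5, 18]
Extract 11: [8, 3, -5, 11, 18]
Extract 8: [3, -5, 8, 11, 18]
Extract 3: [-5, 3, 8, 11, 18]


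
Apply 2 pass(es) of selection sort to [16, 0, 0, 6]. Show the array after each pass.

Pass 1: Select minimum 0 at index 1, swap -> [0, 16, 0, 6]
Pass 2: Select minimum 0 at index 2, swap -> [0, 0, 16, 6]


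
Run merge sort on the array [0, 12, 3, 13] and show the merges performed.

Divide and conquer:
  Merge [0] + [12] -> [0, 12]
  Merge [3] + [13] -> [3, 13]
  Merge [0, 12] + [3, 13] -> [0, 3, 12, 13]


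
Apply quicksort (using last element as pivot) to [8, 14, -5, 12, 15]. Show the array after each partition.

Partition 1: pivot=15 at index 4 -> [8, 14, -5, 12, 15]
Partition 2: pivot=12 at index 2 -> [8, -5, 12, 14, 15]
Partition 3: pivot=-5 at index 0 -> [-5, 8, 12, 14, 15]


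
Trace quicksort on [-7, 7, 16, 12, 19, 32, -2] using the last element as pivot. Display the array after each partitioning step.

Partition 1: pivot=-2 at index 1 -> [-7, -2, 16, 12, 19, 32, 7]
Partition 2: pivot=7 at index 2 -> [-7, -2, 7, 12, 19, 32, 16]
Partition 3: pivot=16 at index 4 -> [-7, -2, 7, 12, 16, 32, 19]
Partition 4: pivot=19 at index 5 -> [-7, -2, 7, 12, 16, 19, 32]


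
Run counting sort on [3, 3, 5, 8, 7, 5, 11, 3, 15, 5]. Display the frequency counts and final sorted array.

Count array: [0, 0, 0, 3, 0, 3, 0, 1, 1, 0, 0, 1, 0, 0, 0, 1]
(count[i] = number of elements equal to i)
Cumulative count: [0, 0, 0, 3, 3, 6, 6, 7, 8, 8, 8, 9, 9, 9, 9, 10]
Sorted: [3, 3, 3, 5, 5, 5, 7, 8, 11, 15]


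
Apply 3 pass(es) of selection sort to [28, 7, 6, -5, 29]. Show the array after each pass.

Pass 1: Select minimum -5 at index 3, swap -> [-5, 7, 6, 28, 29]
Pass 2: Select minimum 6 at index 2, swap -> [-5, 6, 7, 28, 29]
Pass 3: Select minimum 7 at index 2, swap -> [-5, 6, 7, 28, 29]


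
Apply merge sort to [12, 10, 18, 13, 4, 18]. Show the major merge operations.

Divide and conquer:
  Merge [10] + [18] -> [10, 18]
  Merge [12] + [10, 18] -> [10, 12, 18]
  Merge [4] + [18] -> [4, 18]
  Merge [13] + [4, 18] -> [4, 13, 18]
  Merge [10, 12, 18] + [4, 13, 18] -> [4, 10, 12, 13, 18, 18]


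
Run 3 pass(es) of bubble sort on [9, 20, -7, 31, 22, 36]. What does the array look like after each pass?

After pass 1: [9, -7, 20, 22, 31, 36] (2 swaps)
After pass 2: [-7, 9, 20, 22, 31, 36] (1 swaps)
After pass 3: [-7, 9, 20, 22, 31, 36] (0 swaps)
Total swaps: 3


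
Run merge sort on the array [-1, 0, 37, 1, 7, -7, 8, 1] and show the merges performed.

Divide and conquer:
  Merge [-1] + [0] -> [-1, 0]
  Merge [37] + [1] -> [1, 37]
  Merge [-1, 0] + [1, 37] -> [-1, 0, 1, 37]
  Merge [7] + [-7] -> [-7, 7]
  Merge [8] + [1] -> [1, 8]
  Merge [-7, 7] + [1, 8] -> [-7, 1, 7, 8]
  Merge [-1, 0, 1, 37] + [-7, 1, 7, 8] -> [-7, -1, 0, 1, 1, 7, 8, 37]


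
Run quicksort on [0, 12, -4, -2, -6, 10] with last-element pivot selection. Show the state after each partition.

Partition 1: pivot=10 at index 4 -> [0, -4, -2, -6, 10, 12]
Partition 2: pivot=-6 at index 0 -> [-6, -4, -2, 0, 10, 12]
Partition 3: pivot=0 at index 3 -> [-6, -4, -2, 0, 10, 12]
Partition 4: pivot=-2 at index 2 -> [-6, -4, -2, 0, 10, 12]


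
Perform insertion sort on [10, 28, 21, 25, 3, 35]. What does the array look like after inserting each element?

First element 10 is already 'sorted'
Insert 28: shifted 0 elements -> [10, 28, 21, 25, 3, 35]
Insert 21: shifted 1 elements -> [10, 21, 28, 25, 3, 35]
Insert 25: shifted 1 elements -> [10, 21, 25, 28, 3, 35]
Insert 3: shifted 4 elements -> [3, 10, 21, 25, 28, 35]
Insert 35: shifted 0 elements -> [3, 10, 21, 25, 28, 35]


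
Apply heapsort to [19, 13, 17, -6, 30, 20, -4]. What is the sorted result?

Build heap: [30, 19, 20, -6, 13, 17, -4]
Extract 30: [20, 19, 17, -6, 13, -4, 30]
Extract 20: [19, 13, 17, -6, -4, 20, 30]
Extract 19: [17, 13, -4, -6, 19, 20, 30]
Extract 17: [13, -6, -4, 17, 19, 20, 30]
Extract 13: [-4, -6, 13, 17, 19, 20, 30]
Extract -4: [-6, -4, 13, 17, 19, 20, 30]


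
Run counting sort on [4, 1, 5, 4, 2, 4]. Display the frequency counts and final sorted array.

Count array: [0, 1, 1, 0, 3, 1]
(count[i] = number of elements equal to i)
Cumulative count: [0, 1, 2, 2, 5, 6]
Sorted: [1, 2, 4, 4, 4, 5]


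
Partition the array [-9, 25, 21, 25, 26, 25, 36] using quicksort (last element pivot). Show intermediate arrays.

Partition 1: pivot=36 at index 6 -> [-9, 25, 21, 25, 26, 25, 36]
Partition 2: pivot=25 at index 4 -> [-9, 25, 21, 25, 25, 26, 36]
Partition 3: pivot=25 at index 3 -> [-9, 25, 21, 25, 25, 26, 36]
Partition 4: pivot=21 at index 1 -> [-9, 21, 25, 25, 25, 26, 36]


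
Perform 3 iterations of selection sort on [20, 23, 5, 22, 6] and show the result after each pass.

Pass 1: Select minimum 5 at index 2, swap -> [5, 23, 20, 22, 6]
Pass 2: Select minimum 6 at index 4, swap -> [5, 6, 20, 22, 23]
Pass 3: Select minimum 20 at index 2, swap -> [5, 6, 20, 22, 23]


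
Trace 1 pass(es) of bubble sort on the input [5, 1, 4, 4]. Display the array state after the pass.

After pass 1: [1, 4, 4, 5] (3 swaps)
Total swaps: 3


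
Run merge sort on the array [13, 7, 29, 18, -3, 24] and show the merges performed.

Divide and conquer:
  Merge [7] + [29] -> [7, 29]
  Merge [13] + [7, 29] -> [7, 13, 29]
  Merge [-3] + [24] -> [-3, 24]
  Merge [18] + [-3, 24] -> [-3, 18, 24]
  Merge [7, 13, 29] + [-3, 18, 24] -> [-3, 7, 13, 18, 24, 29]


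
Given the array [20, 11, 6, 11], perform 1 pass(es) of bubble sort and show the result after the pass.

After pass 1: [11, 6, 11, 20] (3 swaps)
Total swaps: 3


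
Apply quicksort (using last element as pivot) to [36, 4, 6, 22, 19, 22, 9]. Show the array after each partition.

Partition 1: pivot=9 at index 2 -> [4, 6, 9, 22, 19, 22, 36]
Partition 2: pivot=6 at index 1 -> [4, 6, 9, 22, 19, 22, 36]
Partition 3: pivot=36 at index 6 -> [4, 6, 9, 22, 19, 22, 36]
Partition 4: pivot=22 at index 5 -> [4, 6, 9, 22, 19, 22, 36]
Partition 5: pivot=19 at index 3 -> [4, 6, 9, 19, 22, 22, 36]


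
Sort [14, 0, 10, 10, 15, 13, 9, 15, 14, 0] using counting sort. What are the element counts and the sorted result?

Count array: [2, 0, 0, 0, 0, 0, 0, 0, 0, 1, 2, 0, 0, 1, 2, 2]
(count[i] = number of elements equal to i)
Cumulative count: [2, 2, 2, 2, 2, 2, 2, 2, 2, 3, 5, 5, 5, 6, 8, 10]
Sorted: [0, 0, 9, 10, 10, 13, 14, 14, 15, 15]


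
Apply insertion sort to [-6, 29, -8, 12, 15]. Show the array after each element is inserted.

First element -6 is already 'sorted'
Insert 29: shifted 0 elements -> [-6, 29, -8, 12, 15]
Insert -8: shifted 2 elements -> [-8, -6, 29, 12, 15]
Insert 12: shifted 1 elements -> [-8, -6, 12, 29, 15]
Insert 15: shifted 1 elements -> [-8, -6, 12, 15, 29]


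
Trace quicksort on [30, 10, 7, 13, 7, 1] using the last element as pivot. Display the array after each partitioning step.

Partition 1: pivot=1 at index 0 -> [1, 10, 7, 13, 7, 30]
Partition 2: pivot=30 at index 5 -> [1, 10, 7, 13, 7, 30]
Partition 3: pivot=7 at index 2 -> [1, 7, 7, 13, 10, 30]
Partition 4: pivot=10 at index 3 -> [1, 7, 7, 10, 13, 30]


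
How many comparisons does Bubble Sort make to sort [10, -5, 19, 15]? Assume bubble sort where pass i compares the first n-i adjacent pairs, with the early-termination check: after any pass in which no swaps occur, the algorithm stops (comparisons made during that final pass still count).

Pass 1: compare adjacent pairs (0,1)..(2,3) = 3 comparison(s), 2 swap(s) -> [-5, 10, 15, 19]
Pass 2: compare adjacent pairs (0,1)..(1,2) = 2 comparison(s), 0 swap(s) -> [-5, 10, 15, 19]
No swaps in this pass, so bubble sort stops here.
Total comparisons: 3 + 2 = 5


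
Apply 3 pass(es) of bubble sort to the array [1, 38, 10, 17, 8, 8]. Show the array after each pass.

After pass 1: [1, 10, 17, 8, 8, 38] (4 swaps)
After pass 2: [1, 10, 8, 8, 17, 38] (2 swaps)
After pass 3: [1, 8, 8, 10, 17, 38] (2 swaps)
Total swaps: 8


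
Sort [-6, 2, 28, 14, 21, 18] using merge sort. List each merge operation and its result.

Divide and conquer:
  Merge [2] + [28] -> [2, 28]
  Merge [-6] + [2, 28] -> [-6, 2, 28]
  Merge [21] + [18] -> [18, 21]
  Merge [14] + [18, 21] -> [14, 18, 21]
  Merge [-6, 2, 28] + [14, 18, 21] -> [-6, 2, 14, 18, 21, 28]


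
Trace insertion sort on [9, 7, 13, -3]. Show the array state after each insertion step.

First element 9 is already 'sorted'
Insert 7: shifted 1 elements -> [7, 9, 13, -3]
Insert 13: shifted 0 elements -> [7, 9, 13, -3]
Insert -3: shifted 3 elements -> [-3, 7, 9, 13]


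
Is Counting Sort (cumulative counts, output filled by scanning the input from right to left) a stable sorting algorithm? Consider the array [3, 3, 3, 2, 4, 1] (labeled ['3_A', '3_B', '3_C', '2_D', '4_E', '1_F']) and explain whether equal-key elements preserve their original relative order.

Trace Counting Sort on the labeled array (the key is the number; the letter only tracks identity):
  Counts for values 0..4: [0, 1, 1, 3, 1]
  Cumulative counts: [0, 1, 2, 5, 6]
  Scan right to left: place 1_F at output index 0
  Scan right to left: place 4_E at output index 5
  Scan right to left: place 2_D at output index 1
  Scan right to left: place 3_C at output index 4
  Scan right to left: place 3_B at output index 3
  Scan right to left: place 3_A at output index 2
  Output: [1_F, 2_D, 3_A, 3_B, 3_C, 4_E]
Equal keys:
  value 3: originally 3_A, 3_B, 3_C; after sorting 3_A, 3_B, 3_C -> order preserved
All equal keys kept their original relative order. Counting Sort is stable: scanning the input right to left with decreasing cumulative counts places later duplicates at later output positions.
Answer: Stable


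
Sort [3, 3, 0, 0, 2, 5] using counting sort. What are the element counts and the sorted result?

Count array: [2, 0, 1, 2, 0, 1]
(count[i] = number of elements equal to i)
Cumulative count: [2, 2, 3, 5, 5, 6]
Sorted: [0, 0, 2, 3, 3, 5]


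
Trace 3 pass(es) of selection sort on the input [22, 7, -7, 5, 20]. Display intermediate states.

Pass 1: Select minimum -7 at index 2, swap -> [-7, 7, 22, 5, 20]
Pass 2: Select minimum 5 at index 3, swap -> [-7, 5, 22, 7, 20]
Pass 3: Select minimum 7 at index 3, swap -> [-7, 5, 7, 22, 20]


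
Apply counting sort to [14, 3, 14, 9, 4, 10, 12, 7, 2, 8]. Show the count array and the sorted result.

Count array: [0, 0, 1, 1, 1, 0, 0, 1, 1, 1, 1, 0, 1, 0, 2]
(count[i] = number of elements equal to i)
Cumulative count: [0, 0, 1, 2, 3, 3, 3, 4, 5, 6, 7, 7, 8, 8, 10]
Sorted: [2, 3, 4, 7, 8, 9, 10, 12, 14, 14]


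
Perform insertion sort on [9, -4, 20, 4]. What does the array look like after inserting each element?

First element 9 is already 'sorted'
Insert -4: shifted 1 elements -> [-4, 9, 20, 4]
Insert 20: shifted 0 elements -> [-4, 9, 20, 4]
Insert 4: shifted 2 elements -> [-4, 4, 9, 20]


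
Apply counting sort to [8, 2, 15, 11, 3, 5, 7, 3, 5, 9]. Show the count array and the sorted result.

Count array: [0, 0, 1, 2, 0, 2, 0, 1, 1, 1, 0, 1, 0, 0, 0, 1]
(count[i] = number of elements equal to i)
Cumulative count: [0, 0, 1, 3, 3, 5, 5, 6, 7, 8, 8, 9, 9, 9, 9, 10]
Sorted: [2, 3, 3, 5, 5, 7, 8, 9, 11, 15]


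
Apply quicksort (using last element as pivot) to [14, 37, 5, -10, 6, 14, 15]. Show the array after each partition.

Partition 1: pivot=15 at index 5 -> [14, 5, -10, 6, 14, 15, 37]
Partition 2: pivot=14 at index 4 -> [14, 5, -10, 6, 14, 15, 37]
Partition 3: pivot=6 at index 2 -> [5, -10, 6, 14, 14, 15, 37]
Partition 4: pivot=-10 at index 0 -> [-10, 5, 6, 14, 14, 15, 37]


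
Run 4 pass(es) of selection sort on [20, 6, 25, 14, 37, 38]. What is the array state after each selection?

Pass 1: Select minimum 6 at index 1, swap -> [6, 20, 25, 14, 37, 38]
Pass 2: Select minimum 14 at index 3, swap -> [6, 14, 25, 20, 37, 38]
Pass 3: Select minimum 20 at index 3, swap -> [6, 14, 20, 25, 37, 38]
Pass 4: Select minimum 25 at index 3, swap -> [6, 14, 20, 25, 37, 38]


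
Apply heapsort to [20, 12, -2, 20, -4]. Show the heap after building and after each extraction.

Build heap: [20, 20, -2, 12, -4]
Extract 20: [20, 12, -2, -4, 20]
Extract 20: [12, -4, -2, 20, 20]
Extract 12: [-2, -4, 12, 20, 20]
Extract -2: [-4, -2, 12, 20, 20]


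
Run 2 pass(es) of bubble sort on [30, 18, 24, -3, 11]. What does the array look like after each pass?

After pass 1: [18, 24, -3, 11, 30] (4 swaps)
After pass 2: [18, -3, 11, 24, 30] (2 swaps)
Total swaps: 6


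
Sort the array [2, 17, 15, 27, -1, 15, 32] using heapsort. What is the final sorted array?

Build heap: [32, 27, 15, 17, -1, 2, 15]
Extract 32: [27, 17, 15, 15, -1, 2, 32]
Extract 27: [17, 15, 15, 2, -1, 27, 32]
Extract 17: [15, 2, 15, -1, 17, 27, 32]
Extract 15: [15, 2, -1, 15, 17, 27, 32]
Extract 15: [2, -1, 15, 15, 17, 27, 32]
Extract 2: [-1, 2, 15, 15, 17, 27, 32]


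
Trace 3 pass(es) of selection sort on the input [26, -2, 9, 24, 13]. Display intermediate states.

Pass 1: Select minimum -2 at index 1, swap -> [-2, 26, 9, 24, 13]
Pass 2: Select minimum 9 at index 2, swap -> [-2, 9, 26, 24, 13]
Pass 3: Select minimum 13 at index 4, swap -> [-2, 9, 13, 24, 26]


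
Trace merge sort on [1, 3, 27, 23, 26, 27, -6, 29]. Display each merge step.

Divide and conquer:
  Merge [1] + [3] -> [1, 3]
  Merge [27] + [23] -> [23, 27]
  Merge [1, 3] + [23, 27] -> [1, 3, 23, 27]
  Merge [26] + [27] -> [26, 27]
  Merge [-6] + [29] -> [-6, 29]
  Merge [26, 27] + [-6, 29] -> [-6, 26, 27, 29]
  Merge [1, 3, 23, 27] + [-6, 26, 27, 29] -> [-6, 1, 3, 23, 26, 27, 27, 29]


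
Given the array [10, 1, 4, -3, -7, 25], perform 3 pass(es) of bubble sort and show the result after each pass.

After pass 1: [1, 4, -3, -7, 10, 25] (4 swaps)
After pass 2: [1, -3, -7, 4, 10, 25] (2 swaps)
After pass 3: [-3, -7, 1, 4, 10, 25] (2 swaps)
Total swaps: 8


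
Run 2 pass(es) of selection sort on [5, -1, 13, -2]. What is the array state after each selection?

Pass 1: Select minimum -2 at index 3, swap -> [-2, -1, 13, 5]
Pass 2: Select minimum -1 at index 1, swap -> [-2, -1, 13, 5]


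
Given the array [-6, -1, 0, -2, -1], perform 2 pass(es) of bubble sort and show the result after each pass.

After pass 1: [-6, -1, -2, -1, 0] (2 swaps)
After pass 2: [-6, -2, -1, -1, 0] (1 swaps)
Total swaps: 3


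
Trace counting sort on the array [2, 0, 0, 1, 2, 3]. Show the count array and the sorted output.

Count array: [2, 1, 2, 1]
(count[i] = number of elements equal to i)
Cumulative count: [2, 3, 5, 6]
Sorted: [0, 0, 1, 2, 2, 3]


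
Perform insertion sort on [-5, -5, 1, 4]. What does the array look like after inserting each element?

First element -5 is already 'sorted'
Insert -5: shifted 0 elements -> [-5, -5, 1, 4]
Insert 1: shifted 0 elements -> [-5, -5, 1, 4]
Insert 4: shifted 0 elements -> [-5, -5, 1, 4]


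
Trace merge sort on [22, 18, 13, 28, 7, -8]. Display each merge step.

Divide and conquer:
  Merge [18] + [13] -> [13, 18]
  Merge [22] + [13, 18] -> [13, 18, 22]
  Merge [7] + [-8] -> [-8, 7]
  Merge [28] + [-8, 7] -> [-8, 7, 28]
  Merge [13, 18, 22] + [-8, 7, 28] -> [-8, 7, 13, 18, 22, 28]


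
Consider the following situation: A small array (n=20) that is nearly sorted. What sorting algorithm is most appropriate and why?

Best choice: Insertion sort
Reason: Insertion sort is O(n) for nearly sorted arrays and has low overhead


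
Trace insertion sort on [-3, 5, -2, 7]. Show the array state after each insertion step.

First element -3 is already 'sorted'
Insert 5: shifted 0 elements -> [-3, 5, -2, 7]
Insert -2: shifted 1 elements -> [-3, -2, 5, 7]
Insert 7: shifted 0 elements -> [-3, -2, 5, 7]


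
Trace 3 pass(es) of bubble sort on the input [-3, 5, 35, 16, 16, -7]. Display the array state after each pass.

After pass 1: [-3, 5, 16, 16, -7, 35] (3 swaps)
After pass 2: [-3, 5, 16, -7, 16, 35] (1 swaps)
After pass 3: [-3, 5, -7, 16, 16, 35] (1 swaps)
Total swaps: 5


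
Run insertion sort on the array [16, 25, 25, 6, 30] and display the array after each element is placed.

First element 16 is already 'sorted'
Insert 25: shifted 0 elements -> [16, 25, 25, 6, 30]
Insert 25: shifted 0 elements -> [16, 25, 25, 6, 30]
Insert 6: shifted 3 elements -> [6, 16, 25, 25, 30]
Insert 30: shifted 0 elements -> [6, 16, 25, 25, 30]


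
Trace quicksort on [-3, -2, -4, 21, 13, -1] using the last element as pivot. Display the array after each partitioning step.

Partition 1: pivot=-1 at index 3 -> [-3, -2, -4, -1, 13, 21]
Partition 2: pivot=-4 at index 0 -> [-4, -2, -3, -1, 13, 21]
Partition 3: pivot=-3 at index 1 -> [-4, -3, -2, -1, 13, 21]
Partition 4: pivot=21 at index 5 -> [-4, -3, -2, -1, 13, 21]


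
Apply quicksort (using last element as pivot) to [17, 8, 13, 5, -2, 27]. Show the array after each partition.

Partition 1: pivot=27 at index 5 -> [17, 8, 13, 5, -2, 27]
Partition 2: pivot=-2 at index 0 -> [-2, 8, 13, 5, 17, 27]
Partition 3: pivot=17 at index 4 -> [-2, 8, 13, 5, 17, 27]
Partition 4: pivot=5 at index 1 -> [-2, 5, 13, 8, 17, 27]
Partition 5: pivot=8 at index 2 -> [-2, 5, 8, 13, 17, 27]


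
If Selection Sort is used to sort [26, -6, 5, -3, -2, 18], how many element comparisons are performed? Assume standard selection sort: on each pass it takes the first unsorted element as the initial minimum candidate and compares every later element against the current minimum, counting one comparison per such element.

Pass 1: scan indices 1..5 for the minimum = 5 comparison(s); min is -6, place at index 0 -> [-6, 26, 5, -3, -2, 18]
Pass 2: scan indices 2..5 for the minimum = 4 comparison(s); min is -3, place at index 1 -> [-6, -3, 5, 26, -2, 18]
Pass 3: scan indices 3..5 for the minimum = 3 comparison(s); min is -2, place at index 2 -> [-6, -3, -2, 26, 5, 18]
Pass 4: scan indices 4..5 for the minimum = 2 comparison(s); min is 5, place at index 3 -> [-6, -3, -2, 5, 26, 18]
Pass 5: scan indices 5..5 for the minimum = 1 comparison(s); min is 18, place at index 4 -> [-6, -3, -2, 5, 18, 26]
Selection sort always scans the whole unsorted suffix, so the count is (n-1) + (n-2) + ... + 1 = n(n-1)/2 = 6*5/2 = 15 regardless of the input order.
Total comparisons: 5 + 4 + 3 + 2 + 1 = 15


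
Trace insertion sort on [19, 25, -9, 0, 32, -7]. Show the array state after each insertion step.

First element 19 is already 'sorted'
Insert 25: shifted 0 elements -> [19, 25, -9, 0, 32, -7]
Insert -9: shifted 2 elements -> [-9, 19, 25, 0, 32, -7]
Insert 0: shifted 2 elements -> [-9, 0, 19, 25, 32, -7]
Insert 32: shifted 0 elements -> [-9, 0, 19, 25, 32, -7]
Insert -7: shifted 4 elements -> [-9, -7, 0, 19, 25, 32]


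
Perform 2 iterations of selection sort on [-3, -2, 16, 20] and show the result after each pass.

Pass 1: Select minimum -3 at index 0, swap -> [-3, -2, 16, 20]
Pass 2: Select minimum -2 at index 1, swap -> [-3, -2, 16, 20]


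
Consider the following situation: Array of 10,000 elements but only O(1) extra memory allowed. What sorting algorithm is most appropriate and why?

Best choice: Heapsort
Reason: Heapsort rearranges the array in place using O(1) auxiliary space and still guarantees O(n log n) time; quicksort partitions in place but needs Theta(log n) stack space for recursion (O(n) in the worst case), and mergesort requires O(n) auxiliary space


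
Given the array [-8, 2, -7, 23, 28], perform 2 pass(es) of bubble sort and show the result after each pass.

After pass 1: [-8, -7, 2, 23, 28] (1 swaps)
After pass 2: [-8, -7, 2, 23, 28] (0 swaps)
Total swaps: 1


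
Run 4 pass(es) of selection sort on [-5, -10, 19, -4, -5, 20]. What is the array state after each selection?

Pass 1: Select minimum -10 at index 1, swap -> [-10, -5, 19, -4, -5, 20]
Pass 2: Select minimum -5 at index 1, swap -> [-10, -5, 19, -4, -5, 20]
Pass 3: Select minimum -5 at index 4, swap -> [-10, -5, -5, -4, 19, 20]
Pass 4: Select minimum -4 at index 3, swap -> [-10, -5, -5, -4, 19, 20]


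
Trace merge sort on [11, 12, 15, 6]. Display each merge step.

Divide and conquer:
  Merge [11] + [12] -> [11, 12]
  Merge [15] + [6] -> [6, 15]
  Merge [11, 12] + [6, 15] -> [6, 11, 12, 15]
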